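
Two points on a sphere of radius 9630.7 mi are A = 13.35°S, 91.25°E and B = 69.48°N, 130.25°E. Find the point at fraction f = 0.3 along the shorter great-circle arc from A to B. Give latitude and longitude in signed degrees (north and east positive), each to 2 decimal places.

12.19°, 96.97°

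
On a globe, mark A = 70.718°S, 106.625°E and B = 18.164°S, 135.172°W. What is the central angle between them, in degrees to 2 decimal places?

81.61°

Let φ₁ = -1.2343 rad, φ₂ = -0.3170 rad, and Δλ = 2.0630 rad.
Haversine: a = sin²(Δφ/2) + cos φ₁ cos φ₂ sin²(Δλ/2) = 0.1960 + (0.3302)(0.9502)(0.7363) = 0.42702.
Central angle c = 2·arcsin(√a) = 1.42431 rad.
So the angular separation is 81.61°.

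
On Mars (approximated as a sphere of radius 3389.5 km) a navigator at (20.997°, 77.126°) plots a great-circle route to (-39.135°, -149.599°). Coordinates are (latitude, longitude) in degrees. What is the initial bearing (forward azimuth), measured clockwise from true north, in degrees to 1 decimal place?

Δλ = 133.275° = 2.3261 rad.
y = sin Δλ · cos φ₂ = (0.7281)(0.7757) = 0.5647
x = cos φ₁ sin φ₂ − sin φ₁ cos φ₂ cos Δλ = (0.9336)(-0.6311) − (0.3583)(0.7757)(-0.6855) = -0.3987
θ = atan2(y, x) = 125.22°, so the bearing is 125.2°.

125.2°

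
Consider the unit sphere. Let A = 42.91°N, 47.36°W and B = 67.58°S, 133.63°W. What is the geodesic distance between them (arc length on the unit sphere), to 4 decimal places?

2.2284

In radians: φ₁ = 0.7489, φ₂ = -1.1795, Δλ = -86.270° = -1.5057 rad.
Haversine: a = sin²(Δφ/2) + cos φ₁ cos φ₂ sin²(Δλ/2) = 0.6750 + (0.7324)(0.3814)(0.4675) = 0.80561.
Central angle c = 2·arcsin(√a) = 2.22839 rad.
On the unit sphere the arc length equals the central angle: 2.2284.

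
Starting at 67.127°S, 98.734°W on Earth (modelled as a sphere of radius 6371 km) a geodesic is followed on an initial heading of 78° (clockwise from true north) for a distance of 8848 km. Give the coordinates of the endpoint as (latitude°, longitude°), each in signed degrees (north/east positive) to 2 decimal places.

-5.01°, -23.79°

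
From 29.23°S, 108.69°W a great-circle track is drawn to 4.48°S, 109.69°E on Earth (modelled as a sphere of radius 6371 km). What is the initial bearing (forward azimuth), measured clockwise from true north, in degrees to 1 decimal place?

With φ₁ = -0.5102, φ₂ = -0.0782, Δλ = -2.4717 rad, the forward-azimuth formula gives
θ = atan2( sin Δλ cos φ₂ , cos φ₁ sin φ₂ − sin φ₁ cos φ₂ cos Δλ ) = atan2(-0.6190, -0.4498) = -126.00°.
Adding 360° brings this into [0°, 360°): 234.0°.

234.0°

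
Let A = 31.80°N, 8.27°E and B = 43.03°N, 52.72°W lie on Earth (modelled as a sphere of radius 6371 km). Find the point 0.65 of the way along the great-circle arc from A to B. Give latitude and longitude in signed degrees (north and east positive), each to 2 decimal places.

The central angle between A and B is δ = 0.8488 rad.
With f = 0.65, the slerp weights are sin((1−f)δ)/sin δ = 0.3901 and sin(fδ)/sin δ = 0.6984.
Weighted sum of the unit vectors: (0.3901)·(0.8411,0.1222,0.5270) + (0.6984)·(0.4428,-0.5816,0.6824) = (0.6373, -0.3585, 0.6821).
Converting back: φ = atan2(z, √(x²+y²)) = 43.01°, λ = atan2(y, x) = -29.36°.

43.01°, -29.36°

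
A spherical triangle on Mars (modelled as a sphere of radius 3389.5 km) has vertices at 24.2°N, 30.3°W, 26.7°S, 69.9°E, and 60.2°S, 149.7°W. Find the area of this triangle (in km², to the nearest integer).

31861204 km²

Side lengths (central angles): a = 1.5230, b = 2.1874, c = 1.9055 rad; semiperimeter s = 2.8079.
By l'Huilier's theorem, tan(E/4) = √[tan(s/2) tan((s−a)/2) tan((s−b)/2) tan((s−c)/2)], giving spherical excess E = 2.7733 rad.
Area = E·R² = 2.7733 × (3389.5)² ≈ 31861204 km².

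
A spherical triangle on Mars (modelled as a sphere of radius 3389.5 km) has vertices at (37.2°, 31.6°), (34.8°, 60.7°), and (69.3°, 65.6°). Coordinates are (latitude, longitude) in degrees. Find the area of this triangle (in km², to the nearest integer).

Side lengths (central angles): a = 0.6040, b = 0.6452, c = 0.4114 rad; semiperimeter s = 0.8303.
By l'Huilier's theorem, tan(E/4) = √[tan(s/2) tan((s−a)/2) tan((s−b)/2) tan((s−c)/2)], giving spherical excess E = 0.1257 rad.
Area = E·R² = 0.1257 × (3389.5)² ≈ 1444145 km².

1444145 km²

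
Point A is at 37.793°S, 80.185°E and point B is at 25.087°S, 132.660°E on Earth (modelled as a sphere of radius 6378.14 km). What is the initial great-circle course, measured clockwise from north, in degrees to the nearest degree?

90°

Δλ = 52.475° = 0.9159 rad.
y = sin Δλ · cos φ₂ = (0.7931)(0.9057) = 0.7183
x = cos φ₁ sin φ₂ − sin φ₁ cos φ₂ cos Δλ = (0.7902)(-0.4240) − (-0.6128)(0.9057)(0.6091) = 0.0030
θ = atan2(y, x) = 89.76°, so the bearing is 90°.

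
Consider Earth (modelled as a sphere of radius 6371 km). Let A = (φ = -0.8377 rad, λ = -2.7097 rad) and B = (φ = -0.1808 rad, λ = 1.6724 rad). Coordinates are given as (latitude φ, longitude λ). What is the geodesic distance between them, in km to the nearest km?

10517 km

With latitudes φ₁ = -47.997°, φ₂ = -10.359° and longitude difference Δλ = -108.924°:
cos c = sin φ₁ sin φ₂ + cos φ₁ cos φ₂ cos Δλ = (-0.7431)(-0.1798) + (0.6692)(0.9837)(-0.3243) = -0.07986,
so c = arccos(-0.07986) = 1.65075 rad.
Distance = R·c = 6371 × 1.6507 ≈ 10517 km.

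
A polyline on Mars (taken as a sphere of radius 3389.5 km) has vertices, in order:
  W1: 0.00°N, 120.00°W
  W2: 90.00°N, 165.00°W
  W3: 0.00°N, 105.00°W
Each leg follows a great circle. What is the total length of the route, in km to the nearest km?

Leg W1→W2: central angle 1.5708 rad, distance 5324.2 km.
Leg W2→W3: central angle 1.5708 rad, distance 5324.2 km.
Total: 5324.2 + 5324.2 ≈ 10648 km.

10648 km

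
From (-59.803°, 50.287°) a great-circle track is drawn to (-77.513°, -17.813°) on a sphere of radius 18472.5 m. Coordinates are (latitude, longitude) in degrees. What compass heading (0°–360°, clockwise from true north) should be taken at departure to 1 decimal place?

Δλ = -68.100° = -1.1886 rad.
y = sin Δλ · cos φ₂ = (-0.9278)(0.2162) = -0.2006
x = cos φ₁ sin φ₂ − sin φ₁ cos φ₂ cos Δλ = (0.5030)(-0.9763) − (-0.8643)(0.2162)(0.3730) = -0.4214
θ = atan2(y, x) = -154.54°; adding 360° gives 205.5°.

205.5°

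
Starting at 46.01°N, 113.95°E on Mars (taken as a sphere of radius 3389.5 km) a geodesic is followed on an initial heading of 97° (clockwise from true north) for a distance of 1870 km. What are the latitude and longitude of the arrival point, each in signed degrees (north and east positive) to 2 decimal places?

34.64°, 153.17°

Angular distance δ = d/R = 1870/3389.5 = 0.55170 rad; initial bearing θ = 1.6930 rad.
sin φ₂ = sin φ₁ cos δ + cos φ₁ sin δ cos θ = (0.7195)(0.8516) + (0.6945)(0.5241)(-0.1219) = 0.5684, so φ₂ = 34.64°.
Δλ = atan2(sin θ sin δ cos φ₁, cos δ − sin φ₁ sin φ₂) = atan2(0.3613, 0.4427) = 39.219°.
λ₂ = 113.950° + 39.219° = 153.17°.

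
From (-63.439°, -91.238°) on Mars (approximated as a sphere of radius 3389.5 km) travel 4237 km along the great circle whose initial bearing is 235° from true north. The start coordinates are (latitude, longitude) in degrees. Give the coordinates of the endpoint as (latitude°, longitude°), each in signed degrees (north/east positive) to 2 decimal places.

Angular distance δ = d/R = 4237/3389.5 = 1.25004 rad; initial bearing θ = 4.1015 rad.
sin φ₂ = sin φ₁ cos δ + cos φ₁ sin δ cos θ = (-0.8945)(0.3153) + (0.4472)(0.9490)(-0.5736) = -0.5254, so φ₂ = -31.70°.
Δλ = atan2(sin θ sin δ cos φ₁, cos δ − sin φ₁ sin φ₂) = atan2(-0.3476, -0.1547) = -113.987°.
λ₂ = -91.238° − 113.987° = -205.22° → 154.78° after wrapping to (−180°, 180°].

-31.70°, 154.78°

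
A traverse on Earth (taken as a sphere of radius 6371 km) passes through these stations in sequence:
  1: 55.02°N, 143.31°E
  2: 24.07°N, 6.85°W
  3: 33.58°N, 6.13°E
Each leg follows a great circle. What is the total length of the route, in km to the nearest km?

Leg 1→2: central angle 1.6910 rad, distance 10773.1 km.
Leg 2→3: central angle 0.2583 rad, distance 1645.8 km.
Total: 10773.1 + 1645.8 ≈ 12419 km.

12419 km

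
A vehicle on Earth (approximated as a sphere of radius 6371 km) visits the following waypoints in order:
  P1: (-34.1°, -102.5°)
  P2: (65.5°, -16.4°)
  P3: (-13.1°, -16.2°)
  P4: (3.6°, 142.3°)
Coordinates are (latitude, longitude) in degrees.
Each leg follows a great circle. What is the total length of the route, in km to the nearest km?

39414 km

Leg P1→P2: central angle 2.0792 rad, distance 13246.7 km.
Leg P2→P3: central angle 1.3718 rad, distance 8739.9 km.
Leg P3→P4: central angle 2.7354 rad, distance 17427.5 km.
Total: 13246.7 + 8739.9 + 17427.5 ≈ 39414 km.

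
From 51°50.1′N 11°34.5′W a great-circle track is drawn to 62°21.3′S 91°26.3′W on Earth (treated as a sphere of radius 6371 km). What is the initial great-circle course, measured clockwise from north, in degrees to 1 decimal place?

216.8°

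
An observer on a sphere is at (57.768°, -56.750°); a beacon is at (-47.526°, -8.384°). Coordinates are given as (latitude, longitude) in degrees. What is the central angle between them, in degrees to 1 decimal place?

With latitudes φ₁ = 57.768°, φ₂ = -47.526° and longitude difference Δλ = 48.366°:
Haversine: a = sin²(Δφ/2) + cos φ₁ cos φ₂ sin²(Δλ/2) = 0.6319 + (0.5333)(0.6753)(0.1678) = 0.69232.
Central angle c = 2·arcsin(√a) = 1.96562 rad.
So the angular separation is 112.6°.

112.6°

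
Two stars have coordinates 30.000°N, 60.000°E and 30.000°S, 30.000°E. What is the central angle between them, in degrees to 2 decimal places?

66.45°

Let φ₁ = 0.5236 rad, φ₂ = -0.5236 rad, and Δλ = -0.5236 rad.
cos c = sin φ₁ sin φ₂ + cos φ₁ cos φ₂ cos Δλ = (0.5000)(-0.5000) + (0.8660)(0.8660)(0.8660) = 0.39952,
so c = arccos(0.39952) = 1.15980 rad.
So the angular separation is 66.45°.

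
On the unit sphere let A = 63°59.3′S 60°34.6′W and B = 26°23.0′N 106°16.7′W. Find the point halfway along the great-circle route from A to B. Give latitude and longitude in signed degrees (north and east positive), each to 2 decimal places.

-20.09°, -91.64°

Central angle δ = 1.6961 rad. Interpolating on the sphere with fraction f = 0.5:
P = [sin((1−f)δ)·A + sin(fδ)·B] / sin δ = 0.7559·A + 0.7559·B in Cartesian coordinates,
giving P = (-0.0270, -0.9388, -0.3434), i.e. latitude -20.09°, longitude -91.64°.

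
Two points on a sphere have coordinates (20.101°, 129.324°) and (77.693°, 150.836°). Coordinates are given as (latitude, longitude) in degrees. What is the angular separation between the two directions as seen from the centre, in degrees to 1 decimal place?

58.5°

Let φ₁ = 0.3508 rad, φ₂ = 1.3560 rad, and Δλ = 0.3755 rad.
cos c = sin φ₁ sin φ₂ + cos φ₁ cos φ₂ cos Δλ = (0.3437)(0.9770) + (0.9391)(0.2131)(0.9303) = 0.52200,
so c = arccos(0.52200) = 1.02160 rad.
So the angular separation is 58.5°.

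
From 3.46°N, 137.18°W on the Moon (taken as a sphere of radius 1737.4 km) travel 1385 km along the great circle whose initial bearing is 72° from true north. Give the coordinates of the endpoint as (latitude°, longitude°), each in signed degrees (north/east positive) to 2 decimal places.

15.24°, -92.34°

Angular distance δ = d/R = 1385/1737.4 = 0.79717 rad; initial bearing θ = 1.2566 rad.
sin φ₂ = sin φ₁ cos δ + cos φ₁ sin δ cos θ = (0.0604)(0.6987) + (0.9982)(0.7154)(0.3090) = 0.2628, so φ₂ = 15.24°.
Δλ = atan2(sin θ sin δ cos φ₁, cos δ − sin φ₁ sin φ₂) = atan2(0.6791, 0.6829) = 44.842°.
λ₂ = -137.180° + 44.842° = -92.34°.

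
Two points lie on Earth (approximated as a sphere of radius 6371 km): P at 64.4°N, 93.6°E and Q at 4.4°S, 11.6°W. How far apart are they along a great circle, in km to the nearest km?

11174 km

With latitudes φ₁ = 64.400°, φ₂ = -4.400° and longitude difference Δλ = -105.200°:
Haversine: a = sin²(Δφ/2) + cos φ₁ cos φ₂ sin²(Δλ/2) = 0.3192 + (0.4321)(0.9971)(0.6311) = 0.59107.
Central angle c = 2·arcsin(√a) = 1.75396 rad.
Distance = R·c = 6371 × 1.7540 ≈ 11174 km.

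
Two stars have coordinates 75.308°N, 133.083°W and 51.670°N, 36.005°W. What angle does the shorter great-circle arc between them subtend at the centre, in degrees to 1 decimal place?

Let φ₁ = 1.3144 rad, φ₂ = 0.9018 rad, and Δλ = 1.6943 rad.
cos c = sin φ₁ sin φ₂ + cos φ₁ cos φ₂ cos Δλ = (0.9673)(0.7845) + (0.2536)(0.6202)(-0.1232) = 0.73942,
so c = arccos(0.73942) = 0.73859 rad.
So the angular separation is 42.3°.

42.3°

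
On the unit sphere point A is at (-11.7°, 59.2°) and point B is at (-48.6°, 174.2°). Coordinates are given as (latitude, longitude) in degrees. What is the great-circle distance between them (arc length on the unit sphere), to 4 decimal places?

In radians: φ₁ = -0.2042, φ₂ = -0.8482, Δλ = 115.000° = 2.0071 rad.
cos c = sin φ₁ sin φ₂ + cos φ₁ cos φ₂ cos Δλ = (-0.2028)(-0.7501) + (0.9792)(0.6613)(-0.4226) = -0.12156,
so c = arccos(-0.12156) = 1.69266 rad.
On the unit sphere the arc length equals the central angle: 1.6927.

1.6927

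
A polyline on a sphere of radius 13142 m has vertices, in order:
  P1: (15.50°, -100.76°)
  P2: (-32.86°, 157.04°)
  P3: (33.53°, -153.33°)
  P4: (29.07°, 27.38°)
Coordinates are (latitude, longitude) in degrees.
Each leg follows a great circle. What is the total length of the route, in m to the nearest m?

70410 m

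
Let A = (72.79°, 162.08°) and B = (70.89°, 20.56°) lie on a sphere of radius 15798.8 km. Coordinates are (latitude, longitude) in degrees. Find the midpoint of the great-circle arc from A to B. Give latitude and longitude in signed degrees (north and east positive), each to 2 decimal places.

83.77°, 83.08°

The central angle between A and B is δ = 0.5975 rad.
With f = 0.5, the slerp weights are sin((1−f)δ)/sin δ = 0.5232 and sin(fδ)/sin δ = 0.5232.
Weighted sum of the unit vectors: (0.5232)·(-0.2815,0.0910,0.9552) + (0.5232)·(0.3065,0.1150,0.9449) = (0.0131, 0.1078, 0.9941).
Converting back: φ = atan2(z, √(x²+y²)) = 83.77°, λ = atan2(y, x) = 83.08°.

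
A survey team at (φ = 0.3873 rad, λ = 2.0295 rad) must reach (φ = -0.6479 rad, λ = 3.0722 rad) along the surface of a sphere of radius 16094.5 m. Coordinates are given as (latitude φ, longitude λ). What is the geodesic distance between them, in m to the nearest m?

In radians: φ₁ = 0.3873, φ₂ = -0.6479, Δλ = 59.742° = 1.0427 rad.
cos c = sin φ₁ sin φ₂ + cos φ₁ cos φ₂ cos Δλ = (0.3777)(-0.6035) + (0.9259)(0.7974)(0.5039) = 0.14408,
so c = arccos(0.14408) = 1.42621 rad.
Distance = R·c = 16094.5 × 1.4262 ≈ 22954 m.

22954 m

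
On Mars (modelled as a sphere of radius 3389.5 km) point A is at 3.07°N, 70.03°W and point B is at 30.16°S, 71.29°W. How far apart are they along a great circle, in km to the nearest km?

1967 km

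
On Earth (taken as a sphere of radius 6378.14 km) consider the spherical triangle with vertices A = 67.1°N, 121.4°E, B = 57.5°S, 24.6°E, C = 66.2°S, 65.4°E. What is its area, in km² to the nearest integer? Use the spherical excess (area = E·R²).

41268146 km²

Side lengths (central angles): a = 0.3603, b = 2.4265, c = 2.5009 rad; semiperimeter s = 2.6438.
By l'Huilier's theorem, tan(E/4) = √[tan(s/2) tan((s−a)/2) tan((s−b)/2) tan((s−c)/2)], giving spherical excess E = 1.0144 rad.
Area = E·R² = 1.0144 × (6378.14)² ≈ 41268146 km².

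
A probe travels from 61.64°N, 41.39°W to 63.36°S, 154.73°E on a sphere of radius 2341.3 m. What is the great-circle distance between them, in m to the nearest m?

In radians: φ₁ = 1.0758, φ₂ = -1.1058, Δλ = -163.880° = -2.8602 rad.
cos c = sin φ₁ sin φ₂ + cos φ₁ cos φ₂ cos Δλ = (0.8800)(-0.8938) + (0.4750)(0.4484)(-0.9607) = -0.99118,
so c = arccos(-0.99118) = 3.00864 rad.
Distance = R·c = 2341.3 × 3.0086 ≈ 7044 m.

7044 m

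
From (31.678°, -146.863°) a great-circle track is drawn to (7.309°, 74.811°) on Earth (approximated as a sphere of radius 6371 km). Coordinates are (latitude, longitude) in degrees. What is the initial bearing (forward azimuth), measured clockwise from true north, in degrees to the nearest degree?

307°

With φ₁ = 0.5529, φ₂ = 0.1276, Δλ = -2.4142 rad, the forward-azimuth formula gives
θ = atan2( sin Δλ cos φ₂ , cos φ₁ sin φ₂ − sin φ₁ cos φ₂ cos Δλ ) = atan2(-0.6595, 0.4973) = -52.98°.
Adding 360° brings this into [0°, 360°): 307°.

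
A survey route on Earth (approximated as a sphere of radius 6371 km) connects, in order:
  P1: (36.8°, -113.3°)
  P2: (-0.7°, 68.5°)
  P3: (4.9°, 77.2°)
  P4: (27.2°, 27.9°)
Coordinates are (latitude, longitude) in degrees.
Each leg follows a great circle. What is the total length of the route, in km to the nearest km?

Leg P1→P2: central angle 2.5109 rad, distance 15996.7 km.
Leg P2→P3: central angle 0.1804 rad, distance 1149.6 km.
Leg P3→P4: central angle 0.9060 rad, distance 5772.0 km.
Total: 15996.7 + 1149.6 + 5772.0 ≈ 22918 km.

22918 km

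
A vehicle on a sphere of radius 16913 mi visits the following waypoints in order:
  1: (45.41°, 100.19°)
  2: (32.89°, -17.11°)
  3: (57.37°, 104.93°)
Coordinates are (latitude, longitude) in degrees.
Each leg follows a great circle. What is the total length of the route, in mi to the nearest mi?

47460 mi

Leg 1→2: central angle 1.4542 rad, distance 24594.7 mi.
Leg 2→3: central angle 1.3519 rad, distance 22865.3 mi.
Total: 24594.7 + 22865.3 ≈ 47460 mi.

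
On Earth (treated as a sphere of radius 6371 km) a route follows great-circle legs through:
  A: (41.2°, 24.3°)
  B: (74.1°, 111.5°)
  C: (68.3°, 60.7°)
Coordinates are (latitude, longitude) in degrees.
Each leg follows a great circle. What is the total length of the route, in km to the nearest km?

7415 km

Leg A→B: central angle 0.8717 rad, distance 5553.3 km.
Leg B→C: central angle 0.2922 rad, distance 1861.7 km.
Total: 5553.3 + 1861.7 ≈ 7415 km.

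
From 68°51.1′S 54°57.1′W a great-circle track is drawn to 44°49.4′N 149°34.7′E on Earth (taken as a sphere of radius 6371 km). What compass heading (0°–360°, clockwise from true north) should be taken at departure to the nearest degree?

With φ₁ = -1.2017, φ₂ = 0.7823, Δλ = -2.7135 rad, the forward-azimuth formula gives
θ = atan2( sin Δλ cos φ₂ , cos φ₁ sin φ₂ − sin φ₁ cos φ₂ cos Δλ ) = atan2(-0.2945, -0.3475) = -139.72°.
Adding 360° brings this into [0°, 360°): 220°.

220°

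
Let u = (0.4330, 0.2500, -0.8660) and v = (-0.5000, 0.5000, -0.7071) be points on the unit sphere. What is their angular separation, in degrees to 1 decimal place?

58.6°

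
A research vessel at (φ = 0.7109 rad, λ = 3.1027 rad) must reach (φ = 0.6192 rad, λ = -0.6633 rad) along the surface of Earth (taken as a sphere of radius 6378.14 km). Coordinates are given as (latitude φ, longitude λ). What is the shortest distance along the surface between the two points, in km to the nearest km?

With latitudes φ₁ = 40.732°, φ₂ = 35.478° and longitude difference Δλ = 144.224°:
cos c = sin φ₁ sin φ₂ + cos φ₁ cos φ₂ cos Δλ = (0.6525)(0.5804) + (0.7578)(0.8143)(-0.8113) = -0.12194,
so c = arccos(-0.12194) = 1.69304 rad.
Distance = R·c = 6378.14 × 1.6930 ≈ 10798 km.

10798 km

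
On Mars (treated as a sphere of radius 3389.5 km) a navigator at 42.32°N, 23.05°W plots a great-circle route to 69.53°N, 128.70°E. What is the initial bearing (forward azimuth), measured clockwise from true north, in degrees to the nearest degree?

10°

Δλ = 151.750° = 2.6485 rad.
y = sin Δλ · cos φ₂ = (0.4733)(0.3497) = 0.1655
x = cos φ₁ sin φ₂ − sin φ₁ cos φ₂ cos Δλ = (0.7394)(0.9369) − (0.6733)(0.3497)(-0.8809) = 0.9001
θ = atan2(y, x) = 10.42°, so the bearing is 10°.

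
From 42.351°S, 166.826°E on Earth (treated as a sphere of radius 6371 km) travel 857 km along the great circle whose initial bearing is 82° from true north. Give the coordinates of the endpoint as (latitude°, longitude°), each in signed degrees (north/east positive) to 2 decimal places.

-40.83°, 176.93°

Angular distance δ = d/R = 857/6371 = 0.13452 rad; initial bearing θ = 1.4312 rad.
sin φ₂ = sin φ₁ cos δ + cos φ₁ sin δ cos θ = (-0.6737)(0.9910) + (0.7390)(0.1341)(0.1392) = -0.6538, so φ₂ = -40.83°.
Δλ = atan2(sin θ sin δ cos φ₁, cos δ − sin φ₁ sin φ₂) = atan2(0.0981, 0.5505) = 10.108°.
λ₂ = 166.826° + 10.108° = 176.93°.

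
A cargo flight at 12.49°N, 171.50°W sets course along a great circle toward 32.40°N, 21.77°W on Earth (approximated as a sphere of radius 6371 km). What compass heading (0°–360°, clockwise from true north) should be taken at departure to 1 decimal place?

With φ₁ = 0.2180, φ₂ = 0.5655, Δλ = 2.6133 rad, the forward-azimuth formula gives
θ = atan2( sin Δλ cos φ₂ , cos φ₁ sin φ₂ − sin φ₁ cos φ₂ cos Δλ ) = atan2(0.4256, 0.6809) = 32.01°.
So the initial bearing is 32.0°.

32.0°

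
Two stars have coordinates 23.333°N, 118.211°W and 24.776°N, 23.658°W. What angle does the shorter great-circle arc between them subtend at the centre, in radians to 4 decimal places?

1.4708 rad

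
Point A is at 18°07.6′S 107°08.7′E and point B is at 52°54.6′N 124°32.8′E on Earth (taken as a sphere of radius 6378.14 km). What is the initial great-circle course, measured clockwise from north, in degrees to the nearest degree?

11°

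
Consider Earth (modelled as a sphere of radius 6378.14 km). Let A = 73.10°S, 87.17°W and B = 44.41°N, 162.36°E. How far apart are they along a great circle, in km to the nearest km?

In radians: φ₁ = -1.2758, φ₂ = 0.7751, Δλ = -110.470° = -1.9281 rad.
cos c = sin φ₁ sin φ₂ + cos φ₁ cos φ₂ cos Δλ = (-0.9568)(0.6998) + (0.2907)(0.7144)(-0.3497) = -0.74219,
so c = arccos(-0.74219) = 2.40713 rad.
Distance = R·c = 6378.14 × 2.4071 ≈ 15353 km.

15353 km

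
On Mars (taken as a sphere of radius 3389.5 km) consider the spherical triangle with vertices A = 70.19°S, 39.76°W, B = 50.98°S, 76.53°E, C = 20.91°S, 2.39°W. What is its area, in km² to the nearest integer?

Side lengths (central angles): a = 1.1698, b = 0.9430, c = 0.8809 rad; semiperimeter s = 1.4969.
By l'Huilier's theorem, tan(E/4) = √[tan(s/2) tan((s−a)/2) tan((s−b)/2) tan((s−c)/2)], giving spherical excess E = 0.4687 rad.
Area = E·R² = 0.4687 × (3389.5)² ≈ 5384207 km².

5384207 km²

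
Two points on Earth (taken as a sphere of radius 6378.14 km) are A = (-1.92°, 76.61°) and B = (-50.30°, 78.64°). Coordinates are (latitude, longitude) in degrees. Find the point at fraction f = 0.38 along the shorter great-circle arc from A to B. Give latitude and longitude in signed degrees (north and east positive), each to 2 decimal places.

Central angle δ = 0.8449 rad. Interpolating on the sphere with fraction f = 0.38:
P = [sin((1−f)δ)·A + sin(fδ)·B] / sin δ = 0.6688·A + 0.4219·B in Cartesian coordinates,
giving P = (0.2079, 0.9145, -0.3471), i.e. latitude -20.31°, longitude 77.19°.

-20.31°, 77.19°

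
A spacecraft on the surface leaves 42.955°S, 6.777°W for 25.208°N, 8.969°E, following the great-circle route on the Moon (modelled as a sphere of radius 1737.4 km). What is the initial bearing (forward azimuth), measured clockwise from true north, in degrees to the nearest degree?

Δλ = 15.746° = 0.2748 rad.
y = sin Δλ · cos φ₂ = (0.2714)(0.9048) = 0.2455
x = cos φ₁ sin φ₂ − sin φ₁ cos φ₂ cos Δλ = (0.7319)(0.4259) − (-0.6814)(0.9048)(0.9625) = 0.9051
θ = atan2(y, x) = 15.18°, so the bearing is 15°.

15°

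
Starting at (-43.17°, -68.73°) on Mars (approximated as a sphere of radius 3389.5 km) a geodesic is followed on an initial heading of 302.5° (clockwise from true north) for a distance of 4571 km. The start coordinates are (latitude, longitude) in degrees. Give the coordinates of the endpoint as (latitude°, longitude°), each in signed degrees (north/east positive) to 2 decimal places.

Angular distance δ = d/R = 4571/3389.5 = 1.34858 rad; initial bearing θ = 5.2796 rad.
sin φ₂ = sin φ₁ cos δ + cos φ₁ sin δ cos θ = (-0.6842)(0.2204) + (0.7293)(0.9754)(0.5373) = 0.2314, so φ₂ = 13.38°.
Δλ = atan2(sin θ sin δ cos φ₁, cos δ − sin φ₁ sin φ₂) = atan2(-0.6000, 0.3787) = -57.738°.
λ₂ = -68.730° − 57.738° = -126.47°.

13.38°, -126.47°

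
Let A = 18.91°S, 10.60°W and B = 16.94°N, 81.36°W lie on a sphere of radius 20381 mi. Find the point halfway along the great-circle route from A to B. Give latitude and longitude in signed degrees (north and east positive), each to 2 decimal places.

-1.21°, -46.21°

Central angle δ = 1.3656 rad. Interpolating on the sphere with fraction f = 0.5:
P = [sin((1−f)δ)·A + sin(fδ)·B] / sin δ = 0.6445·A + 0.6445·B in Cartesian coordinates,
giving P = (0.6919, -0.7217, -0.0211), i.e. latitude -1.21°, longitude -46.21°.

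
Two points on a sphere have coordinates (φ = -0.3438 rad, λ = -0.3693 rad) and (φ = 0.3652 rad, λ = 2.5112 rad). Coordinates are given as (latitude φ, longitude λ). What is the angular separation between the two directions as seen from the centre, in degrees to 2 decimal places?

165.92°

Let φ₁ = -0.3438 rad, φ₂ = 0.3652 rad, and Δλ = 2.8805 rad.
Haversine: a = sin²(Δφ/2) + cos φ₁ cos φ₂ sin²(Δλ/2) = 0.1205 + (0.9415)(0.9341)(0.9831) = 0.98498.
Central angle c = 2·arcsin(√a) = 2.89589 rad.
So the angular separation is 165.92°.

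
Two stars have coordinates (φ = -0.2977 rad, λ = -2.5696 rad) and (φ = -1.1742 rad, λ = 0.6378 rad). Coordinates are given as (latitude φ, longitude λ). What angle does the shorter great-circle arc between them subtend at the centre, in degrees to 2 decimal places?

With latitudes φ₁ = -17.057°, φ₂ = -67.277° and longitude difference Δλ = -176.230°:
Haversine: a = sin²(Δφ/2) + cos φ₁ cos φ₂ sin²(Δλ/2) = 0.1801 + (0.9560)(0.3863)(0.9989) = 0.54897.
Central angle c = 2·arcsin(√a) = 1.66889 rad.
So the angular separation is 95.62°.

95.62°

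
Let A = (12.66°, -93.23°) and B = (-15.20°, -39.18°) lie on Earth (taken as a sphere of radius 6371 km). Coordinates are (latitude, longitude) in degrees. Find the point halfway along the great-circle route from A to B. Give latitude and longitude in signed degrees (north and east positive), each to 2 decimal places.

Central angle δ = 1.0526 rad. Interpolating on the sphere with fraction f = 0.5:
P = [sin((1−f)δ)·A + sin(fδ)·B] / sin δ = 0.5783·A + 0.5783·B in Cartesian coordinates,
giving P = (0.4008, -0.9158, -0.0249), i.e. latitude -1.43°, longitude -66.37°.

-1.43°, -66.37°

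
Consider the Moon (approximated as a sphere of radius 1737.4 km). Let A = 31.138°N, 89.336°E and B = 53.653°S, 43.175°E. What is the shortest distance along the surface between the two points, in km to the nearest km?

Let φ₁ = 0.5435 rad, φ₂ = -0.9364 rad, and Δλ = -0.8057 rad.
cos c = sin φ₁ sin φ₂ + cos φ₁ cos φ₂ cos Δλ = (0.5171)(-0.8054) + (0.8559)(0.5927)(0.6926) = -0.06513,
so c = arccos(-0.06513) = 1.63598 rad.
Distance = R·c = 1737.4 × 1.6360 ≈ 2842 km.

2842 km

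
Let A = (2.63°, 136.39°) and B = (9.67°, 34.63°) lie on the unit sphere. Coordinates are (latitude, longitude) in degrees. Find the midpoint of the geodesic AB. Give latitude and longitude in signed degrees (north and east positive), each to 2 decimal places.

9.69°, 85.98°

Central angle δ = 1.7650 rad. Interpolating on the sphere with fraction f = 0.5:
P = [sin((1−f)δ)·A + sin(fδ)·B] / sin δ = 0.7871·A + 0.7871·B in Cartesian coordinates,
giving P = (0.0692, 0.9833, 0.1683), i.e. latitude 9.69°, longitude 85.98°.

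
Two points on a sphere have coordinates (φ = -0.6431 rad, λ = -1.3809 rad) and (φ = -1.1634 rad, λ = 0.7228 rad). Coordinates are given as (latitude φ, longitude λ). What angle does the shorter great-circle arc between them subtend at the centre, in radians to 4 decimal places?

1.1707 rad

With latitudes φ₁ = -36.847°, φ₂ = -66.658° and longitude difference Δλ = 120.533°:
Haversine: a = sin²(Δφ/2) + cos φ₁ cos φ₂ sin²(Δλ/2) = 0.0662 + (0.8002)(0.3962)(0.7540) = 0.30524.
Central angle c = 2·arcsin(√a) = 1.17069 rad.
So the angular separation is 1.1707 rad.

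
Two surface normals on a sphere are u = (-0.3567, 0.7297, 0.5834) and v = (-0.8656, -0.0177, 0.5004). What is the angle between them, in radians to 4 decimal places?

0.9425 rad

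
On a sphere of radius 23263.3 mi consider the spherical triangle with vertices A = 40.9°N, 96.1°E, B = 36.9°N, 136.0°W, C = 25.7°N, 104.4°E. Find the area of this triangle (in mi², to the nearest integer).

149782491 mi²

Side lengths (central angles): a = 1.6665, b = 0.2913, c = 1.5490 rad; semiperimeter s = 1.7534.
By l'Huilier's theorem, tan(E/4) = √[tan(s/2) tan((s−a)/2) tan((s−b)/2) tan((s−c)/2)], giving spherical excess E = 0.2768 rad.
Area = E·R² = 0.2768 × (23263.3)² ≈ 149782491 mi².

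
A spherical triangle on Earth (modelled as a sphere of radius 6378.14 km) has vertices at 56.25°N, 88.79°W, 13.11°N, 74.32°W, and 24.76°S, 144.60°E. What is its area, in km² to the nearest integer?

Side lengths (central angles): a = 2.4704, b = 2.2772, c = 0.7777 rad; semiperimeter s = 2.7627.
By l'Huilier's theorem, tan(E/4) = √[tan(s/2) tan((s−a)/2) tan((s−b)/2) tan((s−c)/2)], giving spherical excess E = 1.9791 rad.
Area = E·R² = 1.9791 × (6378.14)² ≈ 80512724 km².

80512724 km²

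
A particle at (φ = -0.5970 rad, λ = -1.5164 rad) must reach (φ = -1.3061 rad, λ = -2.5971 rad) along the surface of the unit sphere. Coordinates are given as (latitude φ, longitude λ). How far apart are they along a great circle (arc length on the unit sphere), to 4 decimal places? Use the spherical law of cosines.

0.8705

With latitudes φ₁ = -34.206°, φ₂ = -74.834° and longitude difference Δλ = -61.920°:
cos c = sin φ₁ sin φ₂ + cos φ₁ cos φ₂ cos Δλ = (-0.5622)(-0.9652) + (0.8270)(0.2616)(0.4707) = 0.64443,
so c = arccos(0.64443) = 0.87052 rad.
On the unit sphere the arc length equals the central angle: 0.8705.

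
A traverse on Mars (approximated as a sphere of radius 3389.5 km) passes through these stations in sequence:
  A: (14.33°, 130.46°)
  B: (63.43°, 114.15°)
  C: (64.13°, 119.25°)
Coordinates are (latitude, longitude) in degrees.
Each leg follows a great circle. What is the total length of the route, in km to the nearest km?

3122 km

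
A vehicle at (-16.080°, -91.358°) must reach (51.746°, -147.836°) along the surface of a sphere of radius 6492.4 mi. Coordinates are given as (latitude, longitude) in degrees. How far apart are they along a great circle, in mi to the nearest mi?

Let φ₁ = -0.2806 rad, φ₂ = 0.9031 rad, and Δλ = -0.9857 rad.
Haversine: a = sin²(Δφ/2) + cos φ₁ cos φ₂ sin²(Δλ/2) = 0.3113 + (0.9609)(0.6191)(0.2239) = 0.44448.
Central angle c = 2·arcsin(√a) = 1.45952 rad.
Distance = R·c = 6492.4 × 1.4595 ≈ 9476 mi.

9476 mi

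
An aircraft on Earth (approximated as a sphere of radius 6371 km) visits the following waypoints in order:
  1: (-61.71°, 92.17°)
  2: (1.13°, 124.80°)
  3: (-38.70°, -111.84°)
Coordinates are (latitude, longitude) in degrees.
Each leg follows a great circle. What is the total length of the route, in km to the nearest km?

20433 km

Leg 1→2: central angle 1.1792 rad, distance 7512.5 km.
Leg 2→3: central angle 2.0280 rad, distance 12920.1 km.
Total: 7512.5 + 12920.1 ≈ 20433 km.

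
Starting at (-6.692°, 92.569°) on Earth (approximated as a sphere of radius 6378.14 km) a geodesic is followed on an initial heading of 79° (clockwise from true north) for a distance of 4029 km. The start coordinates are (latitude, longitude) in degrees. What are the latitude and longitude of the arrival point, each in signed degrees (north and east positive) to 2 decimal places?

Angular distance δ = d/R = 4029/6378.14 = 0.63169 rad; initial bearing θ = 1.3788 rad.
sin φ₂ = sin φ₁ cos δ + cos φ₁ sin δ cos θ = (-0.1165)(0.8070) + (0.9932)(0.5905)(0.1908) = 0.0179, so φ₂ = 1.02°.
Δλ = atan2(sin θ sin δ cos φ₁, cos δ − sin φ₁ sin φ₂) = atan2(0.5757, 0.8091) = 35.433°.
λ₂ = 92.569° + 35.433° = 128.00°.

1.02°, 128.00°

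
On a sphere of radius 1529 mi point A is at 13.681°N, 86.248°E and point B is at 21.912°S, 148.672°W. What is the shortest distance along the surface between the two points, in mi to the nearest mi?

3398 mi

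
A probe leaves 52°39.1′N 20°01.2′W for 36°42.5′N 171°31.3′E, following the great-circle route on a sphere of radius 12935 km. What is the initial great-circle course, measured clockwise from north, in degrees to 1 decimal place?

350.8°

Δλ = -168.458° = -2.9402 rad.
y = sin Δλ · cos φ₂ = (-0.2001)(0.8017) = -0.1604
x = cos φ₁ sin φ₂ − sin φ₁ cos φ₂ cos Δλ = (0.6067)(0.5977) − (0.7950)(0.8017)(-0.9798) = 0.9871
θ = atan2(y, x) = -9.23°; adding 360° gives 350.8°.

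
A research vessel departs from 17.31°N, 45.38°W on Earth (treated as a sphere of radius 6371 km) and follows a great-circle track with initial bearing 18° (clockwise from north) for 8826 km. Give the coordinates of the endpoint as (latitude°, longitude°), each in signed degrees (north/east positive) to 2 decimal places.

71.31°, 63.20°

Angular distance δ = d/R = 8826/6371 = 1.38534 rad; initial bearing θ = 0.3142 rad.
sin φ₂ = sin φ₁ cos δ + cos φ₁ sin δ cos θ = (0.2975)(0.1844) + (0.9547)(0.9829)(0.9511) = 0.9473, so φ₂ = 71.31°.
Δλ = atan2(sin θ sin δ cos φ₁, cos δ − sin φ₁ sin φ₂) = atan2(0.2900, -0.0975) = 108.578°.
λ₂ = -45.380° + 108.578° = 63.20°.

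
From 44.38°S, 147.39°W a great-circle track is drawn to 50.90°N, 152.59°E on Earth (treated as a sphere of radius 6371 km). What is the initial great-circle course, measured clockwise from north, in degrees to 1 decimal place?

324.8°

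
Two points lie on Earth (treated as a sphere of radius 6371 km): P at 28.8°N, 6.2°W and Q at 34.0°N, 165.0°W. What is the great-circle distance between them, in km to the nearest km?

In radians: φ₁ = 0.5027, φ₂ = 0.5934, Δλ = -158.800° = -2.7716 rad.
cos c = sin φ₁ sin φ₂ + cos φ₁ cos φ₂ cos Δλ = (0.4818)(0.5592) + (0.8763)(0.8290)(-0.9323) = -0.40793,
so c = arccos(-0.40793) = 1.99098 rad.
Distance = R·c = 6371 × 1.9910 ≈ 12685 km.

12685 km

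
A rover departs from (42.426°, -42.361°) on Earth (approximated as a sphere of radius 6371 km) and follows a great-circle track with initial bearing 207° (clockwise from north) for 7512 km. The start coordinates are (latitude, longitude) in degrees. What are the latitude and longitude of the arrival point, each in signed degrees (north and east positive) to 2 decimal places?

Angular distance δ = d/R = 7512/6371 = 1.17909 rad; initial bearing θ = 3.6128 rad.
sin φ₂ = sin φ₁ cos δ + cos φ₁ sin δ cos θ = (0.6746)(0.3818) + (0.7381)(0.9243)(-0.8910) = -0.3503, so φ₂ = -20.51°.
Δλ = atan2(sin θ sin δ cos φ₁, cos δ − sin φ₁ sin φ₂) = atan2(-0.3097, 0.6181) = -26.615°.
λ₂ = -42.361° − 26.615° = -68.98°.

-20.51°, -68.98°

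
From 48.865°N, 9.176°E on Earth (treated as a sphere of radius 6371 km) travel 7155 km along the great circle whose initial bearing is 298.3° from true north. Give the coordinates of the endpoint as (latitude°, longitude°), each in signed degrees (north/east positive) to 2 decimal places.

37.39°, -83.50°

Angular distance δ = d/R = 7155/6371 = 1.12306 rad; initial bearing θ = 5.2063 rad.
sin φ₂ = sin φ₁ cos δ + cos φ₁ sin δ cos θ = (0.7532)(0.4329) + (0.6578)(0.9014)(0.4741) = 0.6072, so φ₂ = 37.39°.
Δλ = atan2(sin θ sin δ cos φ₁, cos δ − sin φ₁ sin φ₂) = atan2(-0.5221, -0.0244) = -92.674°.
λ₂ = 9.176° − 92.674° = -83.50°.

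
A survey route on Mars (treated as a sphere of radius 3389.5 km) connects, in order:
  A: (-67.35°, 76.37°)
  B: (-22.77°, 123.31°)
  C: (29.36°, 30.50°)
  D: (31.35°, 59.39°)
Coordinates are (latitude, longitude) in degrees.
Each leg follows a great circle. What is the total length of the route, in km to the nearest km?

Leg A→B: central angle 0.9278 rad, distance 3144.7 km.
Leg B→C: central angle 1.8020 rad, distance 6107.9 km.
Leg C→D: central angle 0.4352 rad, distance 1475.3 km.
Total: 3144.7 + 6107.9 + 1475.3 ≈ 10728 km.

10728 km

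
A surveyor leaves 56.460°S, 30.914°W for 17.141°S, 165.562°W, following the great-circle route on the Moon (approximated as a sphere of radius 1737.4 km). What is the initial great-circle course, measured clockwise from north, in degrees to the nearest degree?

Δλ = -134.648° = -2.3501 rad.
y = sin Δλ · cos φ₂ = (-0.7114)(0.9556) = -0.6798
x = cos φ₁ sin φ₂ − sin φ₁ cos φ₂ cos Δλ = (0.5525)(-0.2947) − (-0.8335)(0.9556)(-0.7027) = -0.7226
θ = atan2(y, x) = -136.75°; adding 360° gives 223°.

223°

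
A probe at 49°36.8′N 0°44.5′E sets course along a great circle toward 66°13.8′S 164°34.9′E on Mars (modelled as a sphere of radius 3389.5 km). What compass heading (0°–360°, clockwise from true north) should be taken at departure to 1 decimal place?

Δλ = 163.840° = 2.8595 rad.
y = sin Δλ · cos φ₂ = (0.2783)(0.4031) = 0.1122
x = cos φ₁ sin φ₂ − sin φ₁ cos φ₂ cos Δλ = (0.6479)(-0.9152) − (0.7617)(0.4031)(-0.9605) = -0.2981
θ = atan2(y, x) = 159.38°, so the bearing is 159.4°.

159.4°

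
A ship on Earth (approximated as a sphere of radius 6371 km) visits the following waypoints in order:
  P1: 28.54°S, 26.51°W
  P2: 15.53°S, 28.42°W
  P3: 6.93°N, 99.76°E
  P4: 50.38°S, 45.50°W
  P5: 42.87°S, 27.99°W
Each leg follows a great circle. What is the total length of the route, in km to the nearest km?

31540 km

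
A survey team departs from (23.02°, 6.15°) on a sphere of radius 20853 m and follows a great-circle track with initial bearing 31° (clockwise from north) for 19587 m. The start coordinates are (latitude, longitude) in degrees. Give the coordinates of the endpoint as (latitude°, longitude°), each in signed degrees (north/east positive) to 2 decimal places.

60.18°, 62.88°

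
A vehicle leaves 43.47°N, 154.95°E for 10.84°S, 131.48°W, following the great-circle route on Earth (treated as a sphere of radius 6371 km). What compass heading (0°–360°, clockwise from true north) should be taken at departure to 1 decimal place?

With φ₁ = 0.7587, φ₂ = -0.1892, Δλ = 1.2840 rad, the forward-azimuth formula gives
θ = atan2( sin Δλ cos φ₂ , cos φ₁ sin φ₂ − sin φ₁ cos φ₂ cos Δλ ) = atan2(0.9421, -0.3276) = 109.18°.
So the initial bearing is 109.2°.

109.2°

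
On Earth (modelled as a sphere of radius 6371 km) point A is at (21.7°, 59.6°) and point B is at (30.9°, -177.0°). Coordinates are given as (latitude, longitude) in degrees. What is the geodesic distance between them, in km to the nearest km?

With latitudes φ₁ = 21.700°, φ₂ = 30.900° and longitude difference Δλ = 123.400°:
cos c = sin φ₁ sin φ₂ + cos φ₁ cos φ₂ cos Δλ = (0.3697)(0.5135) + (0.9291)(0.8581)(-0.5505) = -0.24899,
so c = arccos(-0.24899) = 1.82244 rad.
Distance = R·c = 6371 × 1.8224 ≈ 11611 km.

11611 km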